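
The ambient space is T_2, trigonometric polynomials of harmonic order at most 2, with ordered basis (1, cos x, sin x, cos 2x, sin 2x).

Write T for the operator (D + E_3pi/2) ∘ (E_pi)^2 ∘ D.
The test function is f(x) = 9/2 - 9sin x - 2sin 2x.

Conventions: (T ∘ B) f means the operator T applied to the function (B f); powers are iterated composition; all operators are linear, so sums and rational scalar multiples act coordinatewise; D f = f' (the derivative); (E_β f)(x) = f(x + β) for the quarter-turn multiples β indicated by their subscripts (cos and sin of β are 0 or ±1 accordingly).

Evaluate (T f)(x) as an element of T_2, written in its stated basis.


D f = -9cos x - 4cos 2x
E_pi D f = 9cos x - 4cos 2x
E_pi E_pi D f = -9cos x - 4cos 2x
D (E_pi)^2 D f = 9sin x + 8sin 2x
E_3pi/2 (E_pi)^2 D f = -9sin x + 4cos 2x
(D + E_3pi/2) (E_pi)^2 D f = 4cos 2x + 8sin 2x

the result is g(x) = 4cos 2x + 8sin 2x


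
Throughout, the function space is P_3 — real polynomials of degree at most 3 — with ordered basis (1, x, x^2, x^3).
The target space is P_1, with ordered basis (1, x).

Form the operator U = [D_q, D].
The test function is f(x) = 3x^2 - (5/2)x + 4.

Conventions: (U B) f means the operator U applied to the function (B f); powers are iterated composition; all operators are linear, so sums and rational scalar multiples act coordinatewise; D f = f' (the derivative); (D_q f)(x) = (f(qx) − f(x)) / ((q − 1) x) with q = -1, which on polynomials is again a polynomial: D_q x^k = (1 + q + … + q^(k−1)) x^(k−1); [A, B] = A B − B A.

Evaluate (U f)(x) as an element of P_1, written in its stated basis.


D f = 6x - 5/2
D_q D f = 6
D_q f = -5/2
D D_q f = 0
[D_q, D] f = 6

g(x) = 6


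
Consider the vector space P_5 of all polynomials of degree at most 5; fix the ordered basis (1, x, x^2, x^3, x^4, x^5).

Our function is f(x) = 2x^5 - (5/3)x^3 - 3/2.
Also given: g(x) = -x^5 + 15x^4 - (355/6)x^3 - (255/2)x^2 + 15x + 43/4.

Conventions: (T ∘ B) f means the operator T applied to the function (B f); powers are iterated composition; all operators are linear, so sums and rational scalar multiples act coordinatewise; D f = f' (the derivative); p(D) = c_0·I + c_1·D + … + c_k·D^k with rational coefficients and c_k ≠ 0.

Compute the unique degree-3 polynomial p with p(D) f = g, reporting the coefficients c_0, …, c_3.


p(D) = -(1/2)·I + (3/2)·D − (3/2)·D^2 − D^3, i.e. c_0 = -1/2, c_1 = 3/2, c_2 = -3/2, c_3 = -1

D^0 f = 2x^5 - (5/3)x^3 - 3/2
D^1 f = 10x^4 - 5x^2
D^2 f = 40x^3 - 10x
D^3 f = 120x^2 - 10
matching coefficients of g against c_0 f + c_1 Df + … from the top degree down determines the c_i
solution: c_0 = -1/2, c_1 = 3/2, c_2 = -3/2, c_3 = -1


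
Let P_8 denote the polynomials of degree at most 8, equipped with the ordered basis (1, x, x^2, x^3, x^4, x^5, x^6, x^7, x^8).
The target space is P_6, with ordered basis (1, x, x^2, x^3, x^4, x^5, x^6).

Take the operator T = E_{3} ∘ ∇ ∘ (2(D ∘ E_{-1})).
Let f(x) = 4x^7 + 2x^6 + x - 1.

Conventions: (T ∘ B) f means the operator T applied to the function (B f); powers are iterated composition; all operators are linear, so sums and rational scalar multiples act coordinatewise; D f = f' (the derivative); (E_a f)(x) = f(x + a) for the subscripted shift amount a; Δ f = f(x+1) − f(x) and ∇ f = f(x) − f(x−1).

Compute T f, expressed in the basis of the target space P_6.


E_{-1} f = 4x^7 - 26x^6 + 72x^5 - 110x^4 + 100x^3 - 54x^2 + 17x - 4
D E_{-1} f = 28x^6 - 156x^5 + 360x^4 - 440x^3 + 300x^2 - 108x + 17
(2(D ∘ E_{-1})) f = 56x^6 - 312x^5 + 720x^4 - 880x^3 + 600x^2 - 216x + 34
∇ (2(D ∘ E_{-1})) f = 336x^5 - 2400x^4 + 7120x^3 - 10920x^2 + 8616x - 2784
E_{3} ∇ (2(D ∘ E_{-1})) f = 336x^5 + 2640x^4 + 8560x^3 + 14280x^2 + 12216x + 4272

the image equals g(x) = 336x^5 + 2640x^4 + 8560x^3 + 14280x^2 + 12216x + 4272


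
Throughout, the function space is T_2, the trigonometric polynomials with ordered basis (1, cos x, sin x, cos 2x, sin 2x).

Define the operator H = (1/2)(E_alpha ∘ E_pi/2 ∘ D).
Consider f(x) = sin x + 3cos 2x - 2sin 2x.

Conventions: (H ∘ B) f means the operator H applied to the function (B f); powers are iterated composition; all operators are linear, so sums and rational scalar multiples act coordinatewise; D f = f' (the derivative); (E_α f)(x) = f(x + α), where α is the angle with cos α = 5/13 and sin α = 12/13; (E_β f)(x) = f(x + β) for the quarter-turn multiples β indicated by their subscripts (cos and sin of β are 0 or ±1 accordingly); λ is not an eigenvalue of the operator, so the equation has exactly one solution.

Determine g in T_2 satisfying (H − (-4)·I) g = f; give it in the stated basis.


write g with unknown coordinates in the stated basis and equate coefficients in (H − (-4)·I) g = f
solving from the highest basis element down gives g = (8/255)cos x + (22/85)sin x + (2626/3833)cos 2x - (1235/3833)sin 2x
check: H g = -(32/255)cos x - (3/85)sin x + (995/3833)cos 2x - (2726/3833)sin 2x
so H g − (-4)·g = sin x + 3cos 2x - 2sin 2x = f ✓

g(x) = (8/255)cos x + (22/85)sin x + (2626/3833)cos 2x - (1235/3833)sin 2x


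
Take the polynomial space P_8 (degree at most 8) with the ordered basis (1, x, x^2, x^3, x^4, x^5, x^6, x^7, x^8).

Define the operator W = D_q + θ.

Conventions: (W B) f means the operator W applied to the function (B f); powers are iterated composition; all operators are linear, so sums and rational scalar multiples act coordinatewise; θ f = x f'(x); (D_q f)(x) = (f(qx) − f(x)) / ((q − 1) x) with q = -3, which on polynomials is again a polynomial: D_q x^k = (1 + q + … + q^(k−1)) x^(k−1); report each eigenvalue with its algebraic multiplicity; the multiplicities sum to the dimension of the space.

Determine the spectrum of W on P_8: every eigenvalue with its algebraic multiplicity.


image of 1: 0
image of x: x + 1
image of x^2: 2x^2 - 2x
image of x^3: 3x^3 + 7x^2
image of x^4: 4x^4 - 20x^3
image of x^5: 5x^5 + 61x^4
image of x^6: 6x^6 - 182x^5
image of x^7: 7x^7 + 547x^6
image of x^8: 8x^8 - 1640x^7
the matrix is upper triangular; its diagonal is (0, 1, 2, 3, 4, 5, 6, 7, 8)
for a triangular matrix the eigenvalues are the diagonal entries, with algebraic multiplicity their repetition count

λ = 0 (multiplicity 1), λ = 1 (multiplicity 1), λ = 2 (multiplicity 1), λ = 3 (multiplicity 1), λ = 4 (multiplicity 1), λ = 5 (multiplicity 1), λ = 6 (multiplicity 1), λ = 7 (multiplicity 1), λ = 8 (multiplicity 1)


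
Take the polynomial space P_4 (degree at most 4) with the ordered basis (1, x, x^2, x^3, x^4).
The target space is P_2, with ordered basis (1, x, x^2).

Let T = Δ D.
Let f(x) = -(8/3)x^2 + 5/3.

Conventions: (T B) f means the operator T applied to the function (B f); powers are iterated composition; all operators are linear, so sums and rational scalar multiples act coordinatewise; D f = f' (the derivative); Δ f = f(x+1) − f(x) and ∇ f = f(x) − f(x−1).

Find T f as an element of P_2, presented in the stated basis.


the image equals g(x) = -16/3

D f = -(16/3)x
Δ D f = -16/3


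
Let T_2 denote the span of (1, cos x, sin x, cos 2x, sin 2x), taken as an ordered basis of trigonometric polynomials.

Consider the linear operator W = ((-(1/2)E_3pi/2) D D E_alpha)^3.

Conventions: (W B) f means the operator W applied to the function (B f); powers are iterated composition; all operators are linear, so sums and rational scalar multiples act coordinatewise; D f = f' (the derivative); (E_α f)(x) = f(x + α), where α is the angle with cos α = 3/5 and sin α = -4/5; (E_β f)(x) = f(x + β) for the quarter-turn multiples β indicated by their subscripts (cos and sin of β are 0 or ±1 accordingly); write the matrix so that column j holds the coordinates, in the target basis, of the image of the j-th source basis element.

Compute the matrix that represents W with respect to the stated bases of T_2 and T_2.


image of 1: 0
image of cos x: (11/250)cos x + (117/1000)sin x
image of sin x: -(117/1000)cos x + (11/250)sin x
image of cos 2x: -(94024/15625)cos 2x + (82368/15625)sin 2x
image of sin 2x: -(82368/15625)cos 2x - (94024/15625)sin 2x
each image's coordinates form column j of the matrix

the matrix is [[0, 0, 0, 0, 0]; [0, 11/250, -117/1000, 0, 0]; [0, 117/1000, 11/250, 0, 0]; [0, 0, 0, -94024/15625, -82368/15625]; [0, 0, 0, 82368/15625, -94024/15625]] (rows listed top to bottom)


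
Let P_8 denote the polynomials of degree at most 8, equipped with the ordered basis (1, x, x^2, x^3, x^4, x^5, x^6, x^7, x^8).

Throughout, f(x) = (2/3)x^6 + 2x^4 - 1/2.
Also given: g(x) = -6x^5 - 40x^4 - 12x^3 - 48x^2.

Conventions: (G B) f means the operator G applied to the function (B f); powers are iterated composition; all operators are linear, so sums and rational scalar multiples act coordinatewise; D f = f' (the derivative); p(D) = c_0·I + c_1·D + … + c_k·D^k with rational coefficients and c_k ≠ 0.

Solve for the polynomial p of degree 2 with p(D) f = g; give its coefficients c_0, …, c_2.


p(D) = -(3/2)·D − 2·D^2, i.e. c_0 = 0, c_1 = -3/2, c_2 = -2

D^0 f = (2/3)x^6 + 2x^4 - 1/2
D^1 f = 4x^5 + 8x^3
D^2 f = 20x^4 + 24x^2
matching coefficients of g against c_0 f + c_1 Df + … from the top degree down determines the c_i
solution: c_0 = 0, c_1 = -3/2, c_2 = -2


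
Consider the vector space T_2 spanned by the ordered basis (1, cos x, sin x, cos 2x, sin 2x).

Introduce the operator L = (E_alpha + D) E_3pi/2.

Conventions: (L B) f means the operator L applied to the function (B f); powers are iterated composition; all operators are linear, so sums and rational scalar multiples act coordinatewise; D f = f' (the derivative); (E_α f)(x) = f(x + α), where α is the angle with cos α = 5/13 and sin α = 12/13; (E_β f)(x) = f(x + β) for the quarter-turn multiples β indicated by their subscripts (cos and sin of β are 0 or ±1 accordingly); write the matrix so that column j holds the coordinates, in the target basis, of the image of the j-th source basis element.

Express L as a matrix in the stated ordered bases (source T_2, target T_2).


image of 1: 1
image of cos x: (25/13)cos x + (5/13)sin x
image of sin x: -(5/13)cos x + (25/13)sin x
image of cos 2x: (119/169)cos 2x + (458/169)sin 2x
image of sin 2x: -(458/169)cos 2x + (119/169)sin 2x
each image's coordinates form column j of the matrix

the matrix is [[1, 0, 0, 0, 0]; [0, 25/13, -5/13, 0, 0]; [0, 5/13, 25/13, 0, 0]; [0, 0, 0, 119/169, -458/169]; [0, 0, 0, 458/169, 119/169]] (rows listed top to bottom)


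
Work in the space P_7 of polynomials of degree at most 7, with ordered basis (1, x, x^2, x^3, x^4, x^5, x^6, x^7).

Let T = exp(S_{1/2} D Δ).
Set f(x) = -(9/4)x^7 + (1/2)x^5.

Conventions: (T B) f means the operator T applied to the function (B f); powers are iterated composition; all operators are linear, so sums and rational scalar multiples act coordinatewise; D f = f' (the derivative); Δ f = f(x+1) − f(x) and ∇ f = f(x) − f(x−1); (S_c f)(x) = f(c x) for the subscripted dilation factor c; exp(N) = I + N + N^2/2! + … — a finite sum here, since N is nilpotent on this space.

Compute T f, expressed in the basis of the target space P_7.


order-1 term: -(189/64)x^5 - (945/64)x^4 - (305/8)x^3 - (885/16)x^2 - (169/4)x - 53/4
order-2 term: -(945/256)x^3 - (8505/256)x^2 - (465/4)x - 19125/128
order-3 term: -(945/256)x - 6615/256
the series for exp(S_{1/2} D Δ) f terminates at order 3
exp(S_{1/2} D Δ) f = -(9/4)x^7 - (157/64)x^5 - (945/64)x^4 - (10705/256)x^3 - (22665/256)x^2 - (41521/256)x - 48257/256

the image equals g(x) = -(9/4)x^7 - (157/64)x^5 - (945/64)x^4 - (10705/256)x^3 - (22665/256)x^2 - (41521/256)x - 48257/256


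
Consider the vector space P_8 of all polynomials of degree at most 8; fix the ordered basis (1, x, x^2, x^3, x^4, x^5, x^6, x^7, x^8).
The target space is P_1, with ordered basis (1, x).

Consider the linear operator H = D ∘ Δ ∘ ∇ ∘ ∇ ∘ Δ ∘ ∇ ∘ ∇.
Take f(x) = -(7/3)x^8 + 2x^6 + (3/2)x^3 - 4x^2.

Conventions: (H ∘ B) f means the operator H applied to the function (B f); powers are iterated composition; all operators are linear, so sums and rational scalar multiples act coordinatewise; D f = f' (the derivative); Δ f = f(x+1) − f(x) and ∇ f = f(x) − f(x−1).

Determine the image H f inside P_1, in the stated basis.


∇ f = -(56/3)x^7 + (196/3)x^6 - (356/3)x^5 + (400/3)x^4 - (272/3)x^3 + (239/6)x^2 - (115/6)x + 35/6
∇ ∇ f = -(392/3)x^6 + 784x^5 - (6680/3)x^4 + 3680x^3 - (10892/3)x^2 + 2001x - 1457/3
Δ ∇ ∇ f = -784x^5 + 1960x^4 - 3680x^3 + 3560x^2 - 1992x + 477
∇ Δ ∇ ∇ f = -3920x^4 + 15680x^3 - 30640x^2 + 29920x - 11976
∇ ∇ Δ ∇ ∇ f = -15680x^3 + 70560x^2 - 124000x + 80160
Δ (∇ ∘ ∇ ∘ Δ) ∇ ∇ f = -47040x^2 + 94080x - 69120
D Δ (∇ ∘ ∇ ∘ Δ) ∇ ∇ f = -94080x + 94080

the image equals g(x) = -94080x + 94080


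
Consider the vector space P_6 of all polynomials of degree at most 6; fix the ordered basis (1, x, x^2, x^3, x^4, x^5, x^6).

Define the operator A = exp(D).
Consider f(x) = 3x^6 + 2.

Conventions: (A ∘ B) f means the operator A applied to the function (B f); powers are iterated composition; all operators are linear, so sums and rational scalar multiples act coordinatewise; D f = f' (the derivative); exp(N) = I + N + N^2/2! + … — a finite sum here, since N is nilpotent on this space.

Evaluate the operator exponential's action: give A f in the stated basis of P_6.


order-1 term: 18x^5
order-2 term: 45x^4
order-3 term: 60x^3
order-4 term: 45x^2
order-5 term: 18x
order-6 term: 3
the series for exp(D) f terminates at order 6
exp(D) f = 3x^6 + 18x^5 + 45x^4 + 60x^3 + 45x^2 + 18x + 5

the result is g(x) = 3x^6 + 18x^5 + 45x^4 + 60x^3 + 45x^2 + 18x + 5


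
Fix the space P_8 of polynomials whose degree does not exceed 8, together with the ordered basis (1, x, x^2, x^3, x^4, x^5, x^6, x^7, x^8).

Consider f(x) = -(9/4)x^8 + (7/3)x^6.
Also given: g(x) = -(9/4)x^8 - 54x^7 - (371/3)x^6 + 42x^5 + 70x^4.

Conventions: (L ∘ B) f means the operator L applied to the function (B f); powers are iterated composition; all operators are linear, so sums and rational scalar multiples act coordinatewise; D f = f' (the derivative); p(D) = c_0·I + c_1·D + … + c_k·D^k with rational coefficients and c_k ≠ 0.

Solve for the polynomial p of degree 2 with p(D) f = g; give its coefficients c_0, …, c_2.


p(D) = I + 3·D + D^2, i.e. c_0 = 1, c_1 = 3, c_2 = 1

D^0 f = -(9/4)x^8 + (7/3)x^6
D^1 f = -18x^7 + 14x^5
D^2 f = -126x^6 + 70x^4
matching coefficients of g against c_0 f + c_1 Df + … from the top degree down determines the c_i
solution: c_0 = 1, c_1 = 3, c_2 = 1


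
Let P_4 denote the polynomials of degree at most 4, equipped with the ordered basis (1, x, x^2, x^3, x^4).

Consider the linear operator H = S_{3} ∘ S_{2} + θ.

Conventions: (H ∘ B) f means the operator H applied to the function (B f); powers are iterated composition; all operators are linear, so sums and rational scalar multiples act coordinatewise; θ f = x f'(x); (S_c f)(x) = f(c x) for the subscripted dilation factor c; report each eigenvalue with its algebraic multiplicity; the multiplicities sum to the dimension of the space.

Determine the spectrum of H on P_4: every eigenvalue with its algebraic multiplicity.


λ = 1 (multiplicity 1), λ = 7 (multiplicity 1), λ = 38 (multiplicity 1), λ = 219 (multiplicity 1), λ = 1300 (multiplicity 1)

image of 1: 1
image of x: 7x
image of x^2: 38x^2
image of x^3: 219x^3
image of x^4: 1300x^4
the matrix is upper triangular; its diagonal is (1, 7, 38, 219, 1300)
for a triangular matrix the eigenvalues are the diagonal entries, with algebraic multiplicity their repetition count


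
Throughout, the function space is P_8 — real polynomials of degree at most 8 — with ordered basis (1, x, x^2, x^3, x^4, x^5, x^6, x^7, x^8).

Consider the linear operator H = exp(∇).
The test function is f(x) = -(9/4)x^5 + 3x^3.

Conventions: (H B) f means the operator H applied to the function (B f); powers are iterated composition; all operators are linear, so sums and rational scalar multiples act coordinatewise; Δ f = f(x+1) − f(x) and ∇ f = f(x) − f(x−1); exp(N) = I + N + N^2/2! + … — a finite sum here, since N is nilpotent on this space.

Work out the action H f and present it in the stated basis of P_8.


order-1 term: -(45/4)x^4 + (45/2)x^3 - (27/2)x^2 + (9/4)x + 3/4
order-2 term: -(45/2)x^3 + (135/2)x^2 - (279/4)x + 99/4
order-3 term: -(45/2)x^2 + (135/2)x - 213/4
order-4 term: -(45/4)x + 45/2
order-5 term: -9/4
the series for exp(∇) f terminates at order 5
exp(∇) f = -(9/4)x^5 - (45/4)x^4 + 3x^3 + (63/2)x^2 - (45/4)x - 15/2

the image equals g(x) = -(9/4)x^5 - (45/4)x^4 + 3x^3 + (63/2)x^2 - (45/4)x - 15/2


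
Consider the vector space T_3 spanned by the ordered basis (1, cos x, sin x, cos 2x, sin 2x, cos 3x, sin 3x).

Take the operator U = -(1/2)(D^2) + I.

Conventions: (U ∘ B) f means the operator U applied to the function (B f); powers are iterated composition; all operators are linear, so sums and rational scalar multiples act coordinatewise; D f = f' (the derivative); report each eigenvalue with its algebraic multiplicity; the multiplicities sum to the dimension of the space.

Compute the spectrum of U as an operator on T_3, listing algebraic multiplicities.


image of 1: 1
image of cos x: (3/2)cos x
image of sin x: (3/2)sin x
image of cos 2x: 3cos 2x
image of sin 2x: 3sin 2x
image of cos 3x: (11/2)cos 3x
image of sin 3x: (11/2)sin 3x
the matrix is diagonal; its diagonal is (1, 3/2, 3/2, 3, 3, 11/2, 11/2)
for a triangular matrix the eigenvalues are the diagonal entries, with algebraic multiplicity their repetition count

λ = 1 (multiplicity 1), λ = 3/2 (multiplicity 2), λ = 3 (multiplicity 2), λ = 11/2 (multiplicity 2)


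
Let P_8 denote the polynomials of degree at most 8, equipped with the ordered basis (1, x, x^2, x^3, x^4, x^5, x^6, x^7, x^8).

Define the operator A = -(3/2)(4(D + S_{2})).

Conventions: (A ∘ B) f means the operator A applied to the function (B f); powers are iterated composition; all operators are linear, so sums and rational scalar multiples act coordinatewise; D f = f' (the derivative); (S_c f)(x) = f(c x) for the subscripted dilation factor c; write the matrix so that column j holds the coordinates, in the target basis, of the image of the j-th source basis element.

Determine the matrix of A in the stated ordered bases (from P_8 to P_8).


the matrix is [[-6, -6, 0, 0, 0, 0, 0, 0, 0]; [0, -12, -12, 0, 0, 0, 0, 0, 0]; [0, 0, -24, -18, 0, 0, 0, 0, 0]; [0, 0, 0, -48, -24, 0, 0, 0, 0]; [0, 0, 0, 0, -96, -30, 0, 0, 0]; [0, 0, 0, 0, 0, -192, -36, 0, 0]; [0, 0, 0, 0, 0, 0, -384, -42, 0]; [0, 0, 0, 0, 0, 0, 0, -768, -48]; [0, 0, 0, 0, 0, 0, 0, 0, -1536]] (rows listed top to bottom)

image of 1: -6
image of x: -12x - 6
image of x^2: -24x^2 - 12x
image of x^3: -48x^3 - 18x^2
image of x^4: -96x^4 - 24x^3
image of x^5: -192x^5 - 30x^4
image of x^6: -384x^6 - 36x^5
image of x^7: -768x^7 - 42x^6
image of x^8: -1536x^8 - 48x^7
each image's coordinates form column j of the matrix


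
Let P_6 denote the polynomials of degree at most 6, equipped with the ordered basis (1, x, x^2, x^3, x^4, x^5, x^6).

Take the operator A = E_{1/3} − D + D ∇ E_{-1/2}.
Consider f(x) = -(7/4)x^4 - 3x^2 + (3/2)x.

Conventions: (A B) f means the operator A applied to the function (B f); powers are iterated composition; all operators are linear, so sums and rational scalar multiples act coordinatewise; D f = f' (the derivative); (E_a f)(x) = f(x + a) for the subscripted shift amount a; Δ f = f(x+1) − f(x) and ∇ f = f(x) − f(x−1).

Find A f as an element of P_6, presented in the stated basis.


the result is g(x) = -(7/4)x^4 + (14/3)x^3 - (151/6)x^2 + (2551/54)x - 4877/162

E_{1/3} f = -(7/4)x^4 - (7/3)x^3 - (25/6)x^2 - (41/54)x + 47/324
D f = -7x^3 - 6x + 3/2
(-D) f = 7x^3 + 6x - 3/2
E_{-1/2} f = -(7/4)x^4 + (7/2)x^3 - (45/8)x^2 + (43/8)x - 103/64
∇ E_{-1/2} f = -7x^3 + 21x^2 - (115/4)x + 65/4
D ∇ E_{-1/2} f = -21x^2 + 42x - 115/4
(E_{1/3} − D + D ∇ E_{-1/2}) f = -(7/4)x^4 + (14/3)x^3 - (151/6)x^2 + (2551/54)x - 4877/162


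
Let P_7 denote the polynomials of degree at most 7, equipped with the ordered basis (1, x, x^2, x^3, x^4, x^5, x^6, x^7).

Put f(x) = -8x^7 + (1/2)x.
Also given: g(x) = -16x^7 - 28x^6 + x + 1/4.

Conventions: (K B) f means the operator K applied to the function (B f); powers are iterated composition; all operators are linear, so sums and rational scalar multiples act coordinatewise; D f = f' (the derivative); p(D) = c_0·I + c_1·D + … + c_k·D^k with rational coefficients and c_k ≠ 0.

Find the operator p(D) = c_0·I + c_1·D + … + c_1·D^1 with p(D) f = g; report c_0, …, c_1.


D^0 f = -8x^7 + (1/2)x
D^1 f = -56x^6 + 1/2
matching coefficients of g against c_0 f + c_1 Df + … from the top degree down determines the c_i
solution: c_0 = 2, c_1 = 1/2

c_0 = 2, c_1 = 1/2


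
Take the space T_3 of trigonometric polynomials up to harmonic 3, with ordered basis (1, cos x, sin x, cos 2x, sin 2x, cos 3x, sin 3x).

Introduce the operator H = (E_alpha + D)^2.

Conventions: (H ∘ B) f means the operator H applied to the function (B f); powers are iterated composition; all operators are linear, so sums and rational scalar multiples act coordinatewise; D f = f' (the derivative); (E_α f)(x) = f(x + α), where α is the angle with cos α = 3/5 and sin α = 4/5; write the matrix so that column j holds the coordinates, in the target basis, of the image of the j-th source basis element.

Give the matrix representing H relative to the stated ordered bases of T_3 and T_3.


image of 1: 1
image of cos x: -(72/25)cos x - (54/25)sin x
image of sin x: (54/25)cos x - (72/25)sin x
image of cos 2x: -(5427/625)cos 2x + (1036/625)sin 2x
image of sin 2x: -(1036/625)cos 2x - (5427/625)sin 2x
image of cos 3x: -(161872/15625)cos 3x + (98046/15625)sin 3x
image of sin 3x: -(98046/15625)cos 3x - (161872/15625)sin 3x
each image's coordinates form column j of the matrix

the matrix is [[1, 0, 0, 0, 0, 0, 0]; [0, -72/25, 54/25, 0, 0, 0, 0]; [0, -54/25, -72/25, 0, 0, 0, 0]; [0, 0, 0, -5427/625, -1036/625, 0, 0]; [0, 0, 0, 1036/625, -5427/625, 0, 0]; [0, 0, 0, 0, 0, -161872/15625, -98046/15625]; [0, 0, 0, 0, 0, 98046/15625, -161872/15625]] (rows listed top to bottom)


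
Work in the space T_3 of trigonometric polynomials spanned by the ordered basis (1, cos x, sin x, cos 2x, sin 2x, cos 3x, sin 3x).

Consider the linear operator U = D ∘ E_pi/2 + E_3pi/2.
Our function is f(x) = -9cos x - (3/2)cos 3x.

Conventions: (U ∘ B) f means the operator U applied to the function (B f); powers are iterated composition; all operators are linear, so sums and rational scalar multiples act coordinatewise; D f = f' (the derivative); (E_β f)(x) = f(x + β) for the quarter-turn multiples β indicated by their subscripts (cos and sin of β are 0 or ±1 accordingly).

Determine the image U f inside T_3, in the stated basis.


the result is g(x) = 9cos x - 9sin x - (9/2)cos 3x + (3/2)sin 3x

E_pi/2 f = 9sin x - (3/2)sin 3x
D E_pi/2 f = 9cos x - (9/2)cos 3x
E_3pi/2 f = -9sin x + (3/2)sin 3x
(D ∘ E_pi/2 + E_3pi/2) f = 9cos x - 9sin x - (9/2)cos 3x + (3/2)sin 3x


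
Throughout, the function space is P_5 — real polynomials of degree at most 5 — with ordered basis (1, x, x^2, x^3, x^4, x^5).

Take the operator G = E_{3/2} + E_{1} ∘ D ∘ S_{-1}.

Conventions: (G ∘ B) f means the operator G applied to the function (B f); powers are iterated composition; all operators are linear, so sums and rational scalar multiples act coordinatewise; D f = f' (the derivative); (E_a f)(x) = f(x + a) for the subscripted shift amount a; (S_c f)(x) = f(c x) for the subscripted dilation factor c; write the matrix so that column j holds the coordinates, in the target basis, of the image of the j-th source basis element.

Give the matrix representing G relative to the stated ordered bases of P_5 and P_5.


image of 1: 1
image of x: x + 1/2
image of x^2: x^2 + 5x + 17/4
image of x^3: x^3 + (3/2)x^2 + (3/4)x + 3/8
image of x^4: x^4 + 10x^3 + (51/2)x^2 + (51/2)x + 145/16
image of x^5: x^5 + (5/2)x^4 + (5/2)x^3 + (15/4)x^2 + (85/16)x + 83/32
each image's coordinates form column j of the matrix

the matrix is [[1, 1/2, 17/4, 3/8, 145/16, 83/32]; [0, 1, 5, 3/4, 51/2, 85/16]; [0, 0, 1, 3/2, 51/2, 15/4]; [0, 0, 0, 1, 10, 5/2]; [0, 0, 0, 0, 1, 5/2]; [0, 0, 0, 0, 0, 1]] (rows listed top to bottom)


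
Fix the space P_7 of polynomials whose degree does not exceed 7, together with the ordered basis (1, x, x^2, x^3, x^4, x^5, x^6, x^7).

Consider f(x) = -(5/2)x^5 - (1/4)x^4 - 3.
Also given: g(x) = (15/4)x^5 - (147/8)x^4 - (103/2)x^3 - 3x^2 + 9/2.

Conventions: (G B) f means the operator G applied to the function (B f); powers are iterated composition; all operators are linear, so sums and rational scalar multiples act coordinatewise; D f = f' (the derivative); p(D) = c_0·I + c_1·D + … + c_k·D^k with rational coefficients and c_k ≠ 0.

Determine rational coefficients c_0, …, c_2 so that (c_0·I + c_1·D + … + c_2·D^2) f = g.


p(D) = -(3/2)·I + (3/2)·D + D^2, i.e. c_0 = -3/2, c_1 = 3/2, c_2 = 1

D^0 f = -(5/2)x^5 - (1/4)x^4 - 3
D^1 f = -(25/2)x^4 - x^3
D^2 f = -50x^3 - 3x^2
matching coefficients of g against c_0 f + c_1 Df + … from the top degree down determines the c_i
solution: c_0 = -3/2, c_1 = 3/2, c_2 = 1


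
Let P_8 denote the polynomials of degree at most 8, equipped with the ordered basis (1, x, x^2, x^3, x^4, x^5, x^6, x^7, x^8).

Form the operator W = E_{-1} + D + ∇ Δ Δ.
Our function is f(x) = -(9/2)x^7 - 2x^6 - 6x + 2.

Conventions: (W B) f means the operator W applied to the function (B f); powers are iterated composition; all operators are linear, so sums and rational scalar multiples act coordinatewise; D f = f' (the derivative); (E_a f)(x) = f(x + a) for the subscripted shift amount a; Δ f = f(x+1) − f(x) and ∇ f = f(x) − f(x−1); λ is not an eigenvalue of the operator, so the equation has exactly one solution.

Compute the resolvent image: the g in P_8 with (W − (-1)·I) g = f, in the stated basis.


the image equals g(x) = -(9/4)x^7 - x^6 + (189/8)x^5 + (1635/8)x^4 + (1775/4)x^3 - (3369/8)x^2 - (46605/16)x - 38363/16

write g with unknown coordinates in the stated basis and equate coefficients in (W − (-1)·I) g = f
solving from the highest basis element down gives g = -(9/4)x^7 - x^6 + (189/8)x^5 + (1635/8)x^4 + (1775/4)x^3 - (3369/8)x^2 - (46605/16)x - 38363/16
check: W g = -(9/4)x^7 - x^6 - (189/8)x^5 - (1635/8)x^4 - (1775/4)x^3 + (3369/8)x^2 + (46509/16)x + 38395/16
so W g − (-1)·g = -(9/2)x^7 - 2x^6 - 6x + 2 = f ✓


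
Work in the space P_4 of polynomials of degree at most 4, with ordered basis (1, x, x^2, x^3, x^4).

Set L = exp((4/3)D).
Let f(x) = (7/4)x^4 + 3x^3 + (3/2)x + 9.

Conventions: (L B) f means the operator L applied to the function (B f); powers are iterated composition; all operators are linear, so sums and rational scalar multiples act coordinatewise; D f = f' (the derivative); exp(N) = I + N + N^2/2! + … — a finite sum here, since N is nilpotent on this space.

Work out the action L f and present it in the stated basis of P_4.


order-1 term: (28/3)x^3 + 12x^2 + 2
order-2 term: (56/3)x^2 + 16x
order-3 term: (448/27)x + 64/9
order-4 term: 448/81
the series for exp((4/3)D) f terminates at order 4
exp((4/3)D) f = (7/4)x^4 + (37/3)x^3 + (92/3)x^2 + (1841/54)x + 1915/81

the image equals g(x) = (7/4)x^4 + (37/3)x^3 + (92/3)x^2 + (1841/54)x + 1915/81


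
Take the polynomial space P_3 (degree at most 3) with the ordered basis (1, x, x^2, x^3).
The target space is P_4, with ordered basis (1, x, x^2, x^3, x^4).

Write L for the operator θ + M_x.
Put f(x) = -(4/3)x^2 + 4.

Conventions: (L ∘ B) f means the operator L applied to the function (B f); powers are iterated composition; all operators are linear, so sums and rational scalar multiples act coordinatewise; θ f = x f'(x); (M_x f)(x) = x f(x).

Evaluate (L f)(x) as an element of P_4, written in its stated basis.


the result is g(x) = -(4/3)x^3 - (8/3)x^2 + 4x

θ f = -(8/3)x^2
M_x f = -(4/3)x^3 + 4x
(θ + M_x) f = -(4/3)x^3 - (8/3)x^2 + 4x


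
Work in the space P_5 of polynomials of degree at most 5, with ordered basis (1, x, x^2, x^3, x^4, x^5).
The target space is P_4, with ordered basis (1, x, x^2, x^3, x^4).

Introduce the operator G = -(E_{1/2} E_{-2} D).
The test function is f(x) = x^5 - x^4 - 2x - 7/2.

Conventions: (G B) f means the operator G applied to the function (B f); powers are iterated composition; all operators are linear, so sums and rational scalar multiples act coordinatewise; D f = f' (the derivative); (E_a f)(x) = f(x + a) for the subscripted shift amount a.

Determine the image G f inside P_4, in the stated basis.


D f = 5x^4 - 4x^3 - 2
E_{-2} D f = 5x^4 - 44x^3 + 144x^2 - 208x + 110
E_{1/2} E_{-2} D f = 5x^4 - 34x^3 + (171/2)x^2 - (189/2)x + 589/16
(-(E_{1/2} E_{-2} D)) f = -5x^4 + 34x^3 - (171/2)x^2 + (189/2)x - 589/16

the image equals g(x) = -5x^4 + 34x^3 - (171/2)x^2 + (189/2)x - 589/16


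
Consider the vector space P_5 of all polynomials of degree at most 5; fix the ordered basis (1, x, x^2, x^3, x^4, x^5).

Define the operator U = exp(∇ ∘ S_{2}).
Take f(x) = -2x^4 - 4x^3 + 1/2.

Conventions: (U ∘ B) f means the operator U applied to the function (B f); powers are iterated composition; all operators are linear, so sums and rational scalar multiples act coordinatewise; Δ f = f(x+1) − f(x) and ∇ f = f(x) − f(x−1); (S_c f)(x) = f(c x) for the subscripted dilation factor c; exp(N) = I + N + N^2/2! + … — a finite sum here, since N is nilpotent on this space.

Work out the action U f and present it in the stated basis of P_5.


order-1 term: -128x^3 + 96x^2 - 32x
order-2 term: -1536x^2 + 1920x - 736
order-3 term: -4096x + 3328
order-4 term: -2048
the series for exp(∇ ∘ S_{2}) f terminates at order 4
exp(∇ ∘ S_{2}) f = -2x^4 - 132x^3 - 1440x^2 - 2208x + 1089/2

the result is g(x) = -2x^4 - 132x^3 - 1440x^2 - 2208x + 1089/2


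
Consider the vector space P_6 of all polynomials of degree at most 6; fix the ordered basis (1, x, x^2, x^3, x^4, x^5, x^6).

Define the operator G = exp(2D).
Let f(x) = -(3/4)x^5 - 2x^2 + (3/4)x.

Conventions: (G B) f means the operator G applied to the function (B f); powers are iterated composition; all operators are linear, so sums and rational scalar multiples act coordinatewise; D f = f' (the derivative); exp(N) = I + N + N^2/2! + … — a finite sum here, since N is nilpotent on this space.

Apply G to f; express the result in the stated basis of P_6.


order-1 term: -(15/2)x^4 - 8x + 3/2
order-2 term: -30x^3 - 8
order-3 term: -60x^2
order-4 term: -60x
order-5 term: -24
the series for exp(2D) f terminates at order 5
exp(2D) f = -(3/4)x^5 - (15/2)x^4 - 30x^3 - 62x^2 - (269/4)x - 61/2

g(x) = -(3/4)x^5 - (15/2)x^4 - 30x^3 - 62x^2 - (269/4)x - 61/2


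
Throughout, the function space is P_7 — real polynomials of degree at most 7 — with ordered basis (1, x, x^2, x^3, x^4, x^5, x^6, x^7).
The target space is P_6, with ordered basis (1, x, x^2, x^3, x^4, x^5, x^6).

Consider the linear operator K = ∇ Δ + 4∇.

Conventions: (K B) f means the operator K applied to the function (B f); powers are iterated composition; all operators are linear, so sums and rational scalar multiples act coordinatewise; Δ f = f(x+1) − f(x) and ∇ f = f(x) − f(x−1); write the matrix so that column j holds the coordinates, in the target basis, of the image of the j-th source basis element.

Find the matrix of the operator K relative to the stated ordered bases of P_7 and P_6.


the matrix is [[0, 4, -2, 4, -2, 4, -2, 4]; [0, 0, 8, -6, 16, -10, 24, -14]; [0, 0, 0, 12, -12, 40, -30, 84]; [0, 0, 0, 0, 16, -20, 80, -70]; [0, 0, 0, 0, 0, 20, -30, 140]; [0, 0, 0, 0, 0, 0, 24, -42]; [0, 0, 0, 0, 0, 0, 0, 28]] (rows listed top to bottom)

image of 1: 0
image of x: 4
image of x^2: 8x - 2
image of x^3: 12x^2 - 6x + 4
image of x^4: 16x^3 - 12x^2 + 16x - 2
image of x^5: 20x^4 - 20x^3 + 40x^2 - 10x + 4
image of x^6: 24x^5 - 30x^4 + 80x^3 - 30x^2 + 24x - 2
image of x^7: 28x^6 - 42x^5 + 140x^4 - 70x^3 + 84x^2 - 14x + 4
each image's coordinates form column j of the matrix


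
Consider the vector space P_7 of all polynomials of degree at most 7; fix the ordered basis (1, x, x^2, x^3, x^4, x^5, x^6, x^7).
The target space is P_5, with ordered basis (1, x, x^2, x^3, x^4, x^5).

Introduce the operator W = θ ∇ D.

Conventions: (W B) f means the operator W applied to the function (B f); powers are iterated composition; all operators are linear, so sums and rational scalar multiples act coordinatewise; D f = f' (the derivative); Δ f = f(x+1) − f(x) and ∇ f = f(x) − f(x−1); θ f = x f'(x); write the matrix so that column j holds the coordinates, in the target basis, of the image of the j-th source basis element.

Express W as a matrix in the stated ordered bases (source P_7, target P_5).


image of 1: 0
image of x: 0
image of x^2: 0
image of x^3: 6x
image of x^4: 24x^2 - 12x
image of x^5: 60x^3 - 60x^2 + 20x
image of x^6: 120x^4 - 180x^3 + 120x^2 - 30x
image of x^7: 210x^5 - 420x^4 + 420x^3 - 210x^2 + 42x
each image's coordinates form column j of the matrix

the matrix is [[0, 0, 0, 0, 0, 0, 0, 0]; [0, 0, 0, 6, -12, 20, -30, 42]; [0, 0, 0, 0, 24, -60, 120, -210]; [0, 0, 0, 0, 0, 60, -180, 420]; [0, 0, 0, 0, 0, 0, 120, -420]; [0, 0, 0, 0, 0, 0, 0, 210]] (rows listed top to bottom)


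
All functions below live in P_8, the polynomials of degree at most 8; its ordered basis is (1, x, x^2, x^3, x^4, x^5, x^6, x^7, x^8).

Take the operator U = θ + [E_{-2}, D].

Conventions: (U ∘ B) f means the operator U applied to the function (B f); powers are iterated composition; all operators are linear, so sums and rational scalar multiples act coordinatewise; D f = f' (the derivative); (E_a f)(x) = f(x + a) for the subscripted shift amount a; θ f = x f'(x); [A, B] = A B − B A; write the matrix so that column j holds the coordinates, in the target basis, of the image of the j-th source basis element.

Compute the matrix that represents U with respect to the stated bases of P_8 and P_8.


image of 1: 0
image of x: x
image of x^2: 2x^2
image of x^3: 3x^3
image of x^4: 4x^4
image of x^5: 5x^5
image of x^6: 6x^6
image of x^7: 7x^7
image of x^8: 8x^8
each image's coordinates form column j of the matrix

the matrix is [[0, 0, 0, 0, 0, 0, 0, 0, 0]; [0, 1, 0, 0, 0, 0, 0, 0, 0]; [0, 0, 2, 0, 0, 0, 0, 0, 0]; [0, 0, 0, 3, 0, 0, 0, 0, 0]; [0, 0, 0, 0, 4, 0, 0, 0, 0]; [0, 0, 0, 0, 0, 5, 0, 0, 0]; [0, 0, 0, 0, 0, 0, 6, 0, 0]; [0, 0, 0, 0, 0, 0, 0, 7, 0]; [0, 0, 0, 0, 0, 0, 0, 0, 8]] (rows listed top to bottom)


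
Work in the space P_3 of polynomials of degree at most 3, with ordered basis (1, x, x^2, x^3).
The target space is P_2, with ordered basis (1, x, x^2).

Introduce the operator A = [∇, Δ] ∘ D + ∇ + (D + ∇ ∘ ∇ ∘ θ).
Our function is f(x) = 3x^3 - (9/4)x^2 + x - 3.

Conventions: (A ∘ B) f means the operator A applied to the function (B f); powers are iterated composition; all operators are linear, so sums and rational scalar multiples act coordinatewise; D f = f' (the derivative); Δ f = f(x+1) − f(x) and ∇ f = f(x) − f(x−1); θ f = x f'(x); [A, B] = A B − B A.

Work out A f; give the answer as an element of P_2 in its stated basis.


g(x) = 18x^2 + 36x - 223/4

D f = 9x^2 - (9/2)x + 1
Δ D f = 18x + 9/2
∇ Δ D f = 18
∇ D f = 18x - 27/2
Δ ∇ D f = 18
[∇, Δ] D f = 0
∇ f = 9x^2 - (27/2)x + 25/4
D f = 9x^2 - (9/2)x + 1
θ f = 9x^3 - (9/2)x^2 + x
∇ θ f = 27x^2 - 36x + 29/2
∇ ∇ θ f = 54x - 63
(D + ∇ ∘ ∇ ∘ θ) f = 9x^2 + (99/2)x - 62
([∇, Δ] ∘ D + ∇ + (D + ∇ ∘ ∇ ∘ θ)) f = 18x^2 + 36x - 223/4


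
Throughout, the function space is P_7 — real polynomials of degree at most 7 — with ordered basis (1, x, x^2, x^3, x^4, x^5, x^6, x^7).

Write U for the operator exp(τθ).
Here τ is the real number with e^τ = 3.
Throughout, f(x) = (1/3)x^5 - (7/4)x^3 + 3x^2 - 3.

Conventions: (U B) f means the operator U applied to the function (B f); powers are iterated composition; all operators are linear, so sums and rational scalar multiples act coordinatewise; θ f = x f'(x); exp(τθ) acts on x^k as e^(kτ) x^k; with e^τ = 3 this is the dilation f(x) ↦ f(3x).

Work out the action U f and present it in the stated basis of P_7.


exp(τθ) x^k = e^(kτ) x^k; with e^τ = 3 this sends x^k to 3^k x^k
x^2 ↦ 9 x^2
x^3 ↦ 27 x^3
x^5 ↦ 243 x^5
applying this coordinatewise to f: exp(τθ) f = 81x^5 - (189/4)x^3 + 27x^2 - 3

the result is g(x) = 81x^5 - (189/4)x^3 + 27x^2 - 3


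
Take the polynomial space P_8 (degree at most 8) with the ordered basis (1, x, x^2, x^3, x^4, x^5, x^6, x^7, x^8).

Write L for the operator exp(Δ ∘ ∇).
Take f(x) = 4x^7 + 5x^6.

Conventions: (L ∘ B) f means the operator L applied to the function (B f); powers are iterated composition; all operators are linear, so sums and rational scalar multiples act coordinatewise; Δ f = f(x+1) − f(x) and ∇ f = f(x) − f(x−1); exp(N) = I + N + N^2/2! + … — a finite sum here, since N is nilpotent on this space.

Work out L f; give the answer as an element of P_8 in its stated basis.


the image equals g(x) = 4x^7 + 5x^6 + 168x^5 + 150x^4 + 1960x^3 + 1050x^2 + 5096x + 910

order-1 term: 168x^5 + 150x^4 + 280x^3 + 150x^2 + 56x + 10
order-2 term: 1680x^3 + 900x^2 + 1680x + 300
order-3 term: 3360x + 600
the series for exp(Δ ∘ ∇) f terminates at order 3
exp(Δ ∘ ∇) f = 4x^7 + 5x^6 + 168x^5 + 150x^4 + 1960x^3 + 1050x^2 + 5096x + 910


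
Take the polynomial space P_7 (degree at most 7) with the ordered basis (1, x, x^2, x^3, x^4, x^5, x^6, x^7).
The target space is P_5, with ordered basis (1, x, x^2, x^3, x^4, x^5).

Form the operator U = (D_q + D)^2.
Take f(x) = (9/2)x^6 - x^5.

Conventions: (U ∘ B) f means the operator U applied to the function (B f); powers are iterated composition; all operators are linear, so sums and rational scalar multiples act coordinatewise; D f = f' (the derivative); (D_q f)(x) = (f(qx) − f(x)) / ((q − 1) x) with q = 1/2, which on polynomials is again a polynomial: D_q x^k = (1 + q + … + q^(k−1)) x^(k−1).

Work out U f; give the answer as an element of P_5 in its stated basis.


the result is g(x) = (254745/1024)x^4 - (5217/128)x^3

D_q f = (567/64)x^5 - (31/16)x^4
D f = 27x^5 - 5x^4
(D_q + D) f = (2295/64)x^5 - (111/16)x^4
D_q (D_q + D) f = (71145/1024)x^4 - (1665/128)x^3
D (D_q + D) f = (11475/64)x^4 - (111/4)x^3
(D_q + D) (D_q + D) f = (254745/1024)x^4 - (5217/128)x^3


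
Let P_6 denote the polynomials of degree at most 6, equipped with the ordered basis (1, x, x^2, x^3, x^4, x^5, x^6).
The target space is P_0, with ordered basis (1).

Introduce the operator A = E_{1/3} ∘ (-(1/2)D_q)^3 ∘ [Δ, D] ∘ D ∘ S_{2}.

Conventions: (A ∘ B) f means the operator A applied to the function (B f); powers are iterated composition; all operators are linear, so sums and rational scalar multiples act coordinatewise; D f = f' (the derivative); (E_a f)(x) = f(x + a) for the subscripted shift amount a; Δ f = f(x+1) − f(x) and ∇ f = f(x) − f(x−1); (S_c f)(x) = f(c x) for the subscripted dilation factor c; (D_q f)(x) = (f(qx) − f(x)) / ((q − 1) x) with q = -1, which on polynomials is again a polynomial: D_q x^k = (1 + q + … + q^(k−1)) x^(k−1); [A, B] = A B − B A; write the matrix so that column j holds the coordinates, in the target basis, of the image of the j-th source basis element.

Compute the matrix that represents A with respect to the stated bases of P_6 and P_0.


the matrix is [[0, 0, 0, 0, 0, 0, 0]] (rows listed top to bottom)

image of 1: 0
image of x: 0
image of x^2: 0
image of x^3: 0
image of x^4: 0
image of x^5: 0
image of x^6: 0
each image's coordinates form column j of the matrix


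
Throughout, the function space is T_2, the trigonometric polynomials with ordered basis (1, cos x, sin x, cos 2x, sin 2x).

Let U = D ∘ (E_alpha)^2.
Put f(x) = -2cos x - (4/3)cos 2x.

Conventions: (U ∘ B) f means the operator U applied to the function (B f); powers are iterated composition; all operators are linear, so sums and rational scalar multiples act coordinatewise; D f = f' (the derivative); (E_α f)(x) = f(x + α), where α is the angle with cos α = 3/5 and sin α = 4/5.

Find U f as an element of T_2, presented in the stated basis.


the image equals g(x) = (48/25)cos x - (14/25)sin x - (896/625)cos 2x - (4216/1875)sin 2x

E_alpha f = -(6/5)cos x + (8/5)sin x + (28/75)cos 2x + (32/25)sin 2x
E_alpha E_alpha f = (14/25)cos x + (48/25)sin x + (2108/1875)cos 2x - (448/625)sin 2x
D (E_alpha)^2 f = (48/25)cos x - (14/25)sin x - (896/625)cos 2x - (4216/1875)sin 2x
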